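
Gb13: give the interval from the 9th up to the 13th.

Gb dominant thirteenth: Gb, Bb, Db, Fb, Ab, Eb.
9th = Ab; 13th = Eb.
From Ab to Eb is 7 semitones, exactly the perfect fifth.

perfect fifth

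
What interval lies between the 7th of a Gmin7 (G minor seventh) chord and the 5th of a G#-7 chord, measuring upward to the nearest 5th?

augmented sixth

The 7th of Gmin7 (G minor seventh) is F; the 5th of G#-7 is D#.
From F to D#: 10 semitones over a sixth = augmented.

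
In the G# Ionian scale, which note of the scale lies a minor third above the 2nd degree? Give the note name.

C#

The scale is G# A# B# C# D# E# F##.
The 2nd degree is A#; a minor third above that is C# — scale degree 4.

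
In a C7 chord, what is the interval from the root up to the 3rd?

major third

The chord tones of C7 are C-E-G-B♭.
So we need the interval from C up to E.
C up to E spans 3 letter names and 4 semitones — a major third.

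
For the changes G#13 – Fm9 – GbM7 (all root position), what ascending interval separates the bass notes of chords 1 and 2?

diminished 7th

The roots are G# and F.
From G# to F: 9 semitones over a seventh = diminished.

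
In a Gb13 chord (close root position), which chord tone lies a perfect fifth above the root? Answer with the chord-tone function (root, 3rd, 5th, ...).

The chord tones of Gb13 are Gb–Bb–Db–Fb–Ab–Eb.
The root is Gb. A perfect fifth above Gb is Db.
Db is the chord's 5th.

5th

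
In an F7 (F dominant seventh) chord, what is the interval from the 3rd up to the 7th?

Spelling the chord: F A C Eb.
That puts A below Eb.
5 letter names make it a fifth; at 6 semitones (a half step narrower than perfect) the quality is diminished.

diminished fifth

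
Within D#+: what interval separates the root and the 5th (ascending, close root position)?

The chord tones of D# augmented are D#-F##-A##.
That puts D# below A##.
5 letter names make it a fifth; at 8 semitones (a half step wider than perfect) the quality is augmented.

augmented fifth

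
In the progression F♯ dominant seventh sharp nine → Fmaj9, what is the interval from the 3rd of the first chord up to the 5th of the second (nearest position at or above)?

F♯ dominant seventh sharp nine has A♯ as its 3rd, and Fmaj9 has C as its 5th.
From A♯ to C: 2 semitones over a third = diminished.

diminished third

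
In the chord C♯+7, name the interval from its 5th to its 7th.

C♯+7: C♯–E♯–G𝄪–B.
The 5th is G𝄪 and the 7th is B.
G𝄪 up to B is 2 semitones, a whole step narrower than a major third, so the interval is diminished.

diminished 3rd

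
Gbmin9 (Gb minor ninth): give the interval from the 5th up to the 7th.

Gbmin9 (Gb minor ninth) is spelled Gb–Bbb–Db–Fb–Ab.
That puts Db below Fb.
From Db to Fb: 3 semitones over a third = minor.

m3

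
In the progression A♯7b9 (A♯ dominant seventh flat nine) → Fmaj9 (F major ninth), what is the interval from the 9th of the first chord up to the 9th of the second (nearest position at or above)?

minor sixth

The 9th of A♯7b9 (A♯ dominant seventh flat nine) is B; the 9th of Fmaj9 (F major ninth) is G.
From B to G: 8 semitones over a sixth = minor.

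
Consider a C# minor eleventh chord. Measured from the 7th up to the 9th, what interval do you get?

C#m11 is spelled C#-E-G#-B-D#-F#.
That puts B below D#.
From B to D# is 4 semitones, exactly the major third.

major third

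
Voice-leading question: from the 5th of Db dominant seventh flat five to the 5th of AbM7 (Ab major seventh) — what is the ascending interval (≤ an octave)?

augmented fifth

Db dominant seventh flat five has Abb as its 5th, and AbM7 (Ab major seventh) has Eb as its 5th.
Abb up to Eb is 8 semitones, a half step wider than a perfect fifth, so the interval is augmented.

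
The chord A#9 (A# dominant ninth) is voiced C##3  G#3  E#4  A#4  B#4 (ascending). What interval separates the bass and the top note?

minor fourteenth

The outer voices are C##3 and B#4.
14 letter names make it a fourteenth; at 22 semitones (a half step narrower than major) the quality is minor.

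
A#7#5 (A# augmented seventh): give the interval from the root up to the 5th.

Spelling the chord: A#–C##–E##–G#.
That puts A# below E##.
5 letter names make it a fifth; at 8 semitones (a half step wider than perfect) the quality is augmented.

augmented 5th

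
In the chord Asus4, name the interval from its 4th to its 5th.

M2

The chord tones of A sus4 are A D E.
The 4th is D and the 5th is E.
Counting 2 letters and 2 half steps from D gives a major second.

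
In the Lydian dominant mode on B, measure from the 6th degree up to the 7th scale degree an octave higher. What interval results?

minor ninth

B lydian dominant: B C# D# E# F# G# A.
6th degree = G#; 7th degree (up an octave) = A.
G# up to A is 13 semitones, a half step narrower than a major ninth, so the interval is minor.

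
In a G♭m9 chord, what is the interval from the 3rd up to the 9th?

Spelling the chord: G♭–B𝄫–D♭–F♭–A♭.
3rd = B𝄫; 9th = A♭.
From B𝄫 to A♭ is 11 semitones, exactly the major seventh.

major seventh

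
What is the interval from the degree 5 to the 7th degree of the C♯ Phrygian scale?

minor 3rd

Spelling the C♯ Phrygian scale: C♯ D E F♯ G♯ A B.
Degree 5 = G♯; 7th degree = B.
G♯ up to B is 3 semitones, a half step narrower than a major third, so the interval is minor.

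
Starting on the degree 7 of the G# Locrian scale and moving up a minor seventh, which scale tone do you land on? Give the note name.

E

The scale is G# A B C# D E F#.
The degree 7 is F#; a minor seventh above that is E — scale degree 6.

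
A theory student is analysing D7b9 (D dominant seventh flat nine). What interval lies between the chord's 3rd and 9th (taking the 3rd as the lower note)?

D7b9 (D dominant seventh flat nine) is spelled D–F♯–A–C–E♭.
The 3rd is F♯ and the 9th is E♭.
From F♯ to E♭: 9 semitones over a seventh = diminished.

diminished seventh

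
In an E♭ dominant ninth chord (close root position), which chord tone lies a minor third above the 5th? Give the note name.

The chord tones of E♭9 are E♭ G B♭ D♭ F.
The 5th is B♭. A minor third above B♭ is D♭.
D♭ is the chord's 7th.

Db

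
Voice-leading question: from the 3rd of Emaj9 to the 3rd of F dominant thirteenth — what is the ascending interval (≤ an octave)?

Emaj9 has G# as its 3rd, and F dominant thirteenth has A as its 3rd.
G# up to A is 1 semitone, a half step narrower than a major second, so the interval is minor.

minor second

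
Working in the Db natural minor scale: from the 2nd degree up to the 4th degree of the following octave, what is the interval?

minor 10th

Db natural minor: Db Eb Fb Gb Ab Bbb Cb.
The 2nd degree is Eb and the degree 4 (up an octave) is Gb.
10 letter names make it a tenth; at 15 semitones (a half step narrower than major) the quality is minor.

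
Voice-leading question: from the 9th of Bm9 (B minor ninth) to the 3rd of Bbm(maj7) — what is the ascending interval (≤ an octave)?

The 9th of Bm9 (B minor ninth) is C#; the 3rd of Bbm(maj7) is Db.
2 letter names make it a second; at 0 semitones (a whole step narrower than major) the quality is diminished.

diminished second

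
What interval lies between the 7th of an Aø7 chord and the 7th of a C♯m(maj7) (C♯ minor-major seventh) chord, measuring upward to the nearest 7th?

augmented third

Aø7 has G as its 7th, and C♯m(maj7) (C♯ minor-major seventh) has B♯ as its 7th.
G up to B♯ is 5 semitones, a half step wider than a major third, so the interval is augmented.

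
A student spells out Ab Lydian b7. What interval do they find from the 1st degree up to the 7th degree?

minor seventh

Spelling Ab Lydian b7: Ab Bb C D Eb F Gb.
So we need the interval from Ab up to Gb.
From Ab to Gb: 10 semitones over a seventh = minor.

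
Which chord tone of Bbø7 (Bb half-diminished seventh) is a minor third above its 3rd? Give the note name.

Fb

Spelling the chord: Bb–Db–Fb–Ab.
The 3rd is Db. A minor third above Db is Fb.
Fb is the chord's 5th.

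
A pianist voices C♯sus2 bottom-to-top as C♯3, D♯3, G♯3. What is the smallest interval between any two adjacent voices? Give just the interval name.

Adjacent intervals: C♯3→D♯3 = major second; D♯3→G♯3 = perfect fourth.
The smallest is C♯3 to D♯3, a major second (2 semitones).

major second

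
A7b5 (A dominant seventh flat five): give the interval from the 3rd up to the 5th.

A7b5: A-C♯-E♭-G.
The 3rd is C♯ and the 5th is E♭.
From C♯ to E♭: 2 semitones over a third = diminished.

diminished third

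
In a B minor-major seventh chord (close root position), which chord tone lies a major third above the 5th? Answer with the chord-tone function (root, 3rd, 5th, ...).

Bm(maj7) (B minor-major seventh) is spelled B-D-F#-A#.
The 5th is F#. A major third above F# is A#.
A# is the chord's 7th.

7th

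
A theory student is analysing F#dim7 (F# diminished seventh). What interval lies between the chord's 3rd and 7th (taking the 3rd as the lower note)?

Spelling the chord: F#–A–C–Eb.
The 3rd is A and the 7th is Eb.
From A to Eb: 6 semitones over a fifth = diminished.

diminished fifth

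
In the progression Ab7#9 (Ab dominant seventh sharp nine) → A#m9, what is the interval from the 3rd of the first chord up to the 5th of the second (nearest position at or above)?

augmented third

The 3rd of Ab7#9 (Ab dominant seventh sharp nine) is C; the 5th of A#m9 is E#.
From C to E#: 5 semitones over a third = augmented.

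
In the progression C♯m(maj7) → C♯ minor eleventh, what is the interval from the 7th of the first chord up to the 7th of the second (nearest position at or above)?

diminished octave

The 7th of C♯m(maj7) is B♯; the 7th of C♯ minor eleventh is B.
8 letter names make it an octave; at 11 semitones (a half step narrower than perfect) the quality is diminished.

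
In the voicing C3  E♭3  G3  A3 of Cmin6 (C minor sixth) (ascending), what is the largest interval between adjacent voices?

Adjacent intervals: C3→E♭3 = minor third; E♭3→G3 = major third; G3→A3 = major second.
The largest is E♭3 to G3, a major third (4 semitones).

M3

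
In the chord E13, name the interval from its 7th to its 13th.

E dominant thirteenth is spelled E–G#–B–D–F#–C#.
That puts D below C#.
From D to C# is 11 semitones, exactly the major seventh.

M7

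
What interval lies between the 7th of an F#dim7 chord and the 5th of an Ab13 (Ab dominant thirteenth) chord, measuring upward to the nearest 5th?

perfect 1st

The 7th of F#dim7 is Eb; the 5th of Ab13 (Ab dominant thirteenth) is Eb.
From Eb to Eb is 0 semitones, exactly the perfect unison.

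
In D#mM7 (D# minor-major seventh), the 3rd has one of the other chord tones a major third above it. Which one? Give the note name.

A#

Spelling the chord: D#, F#, A#, C##.
The 3rd is F#. A major third above F# is A#.
A# is the chord's 5th.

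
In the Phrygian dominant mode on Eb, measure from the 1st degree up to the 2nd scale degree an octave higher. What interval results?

minor 9th

Eb phrygian dominant: Eb Fb G Ab Bb Cb Db.
1st degree = Eb; 2nd degree (up an octave) = Fb.
Eb up to Fb is 13 semitones, a half step narrower than a major ninth, so the interval is minor.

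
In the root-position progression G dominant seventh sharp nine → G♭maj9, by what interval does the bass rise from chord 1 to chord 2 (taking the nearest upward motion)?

The roots are G and G♭.
8 letter names make it an octave; at 11 semitones (a half step narrower than perfect) the quality is diminished.

diminished octave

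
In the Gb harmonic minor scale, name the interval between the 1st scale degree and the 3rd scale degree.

minor 3rd

The scale runs Gb Ab Bbb Cb Db Ebb F.
1st scale degree = Gb; 3rd degree = Bbb.
3 letter names make it a third; at 3 semitones (a half step narrower than major) the quality is minor.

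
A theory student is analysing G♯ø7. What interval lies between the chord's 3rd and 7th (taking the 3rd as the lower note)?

G♯ø7 (G♯ half-diminished seventh): G♯ B D F♯.
That puts B below F♯.
From B to F♯ is 7 semitones, exactly the perfect fifth.

perfect 5th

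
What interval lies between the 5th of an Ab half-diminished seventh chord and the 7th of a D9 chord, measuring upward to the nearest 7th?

Ab half-diminished seventh has Ebb as its 5th, and D9 has C as its 7th.
Ebb up to C is 10 semitones, a half step wider than a major sixth, so the interval is augmented.

augmented 6th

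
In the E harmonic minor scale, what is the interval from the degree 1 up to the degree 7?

The scale runs E F♯ G A B C D♯.
So we need the interval from E up to D♯.
From E to D♯ is 11 semitones, exactly the major seventh.

major 7th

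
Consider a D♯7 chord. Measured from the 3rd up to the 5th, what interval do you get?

minor 3rd

D♯7: D♯-F𝄪-A♯-C♯.
So we need the interval from F𝄪 up to A♯.
F𝄪 up to A♯ is 3 semitones, a half step narrower than a major third, so the interval is minor.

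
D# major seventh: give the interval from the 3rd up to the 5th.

m3

D# major seventh is spelled D#-F##-A#-C##.
So we need the interval from F## up to A#.
From F## to A#: 3 semitones over a third = minor.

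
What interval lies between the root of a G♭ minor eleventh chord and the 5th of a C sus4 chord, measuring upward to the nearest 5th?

The root of G♭ minor eleventh is G♭; the 5th of C sus4 is G.
From G♭ to G: 1 semitone over a unison = augmented.

augmented unison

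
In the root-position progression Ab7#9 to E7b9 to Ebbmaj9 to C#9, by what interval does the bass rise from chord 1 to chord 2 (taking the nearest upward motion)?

The roots are Ab and E.
5 letter names make it a fifth; at 8 semitones (a half step wider than perfect) the quality is augmented.

augmented fifth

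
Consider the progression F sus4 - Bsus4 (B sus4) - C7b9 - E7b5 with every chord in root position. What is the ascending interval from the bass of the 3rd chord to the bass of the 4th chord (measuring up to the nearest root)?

The roots are C and E.
C up to E spans 3 letter names and 4 semitones — a major third.

major 3rd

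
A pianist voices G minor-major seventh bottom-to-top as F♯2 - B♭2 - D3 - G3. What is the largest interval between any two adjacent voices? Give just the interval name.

perfect fourth

Adjacent intervals: F♯2→B♭2 = diminished fourth; B♭2→D3 = major third; D3→G3 = perfect fourth.
The largest is D3 to G3, a perfect fourth (5 semitones).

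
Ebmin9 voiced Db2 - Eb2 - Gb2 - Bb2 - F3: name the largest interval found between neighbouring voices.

P5

Adjacent intervals: Db2→Eb2 = major second; Eb2→Gb2 = minor third; Gb2→Bb2 = major third; Bb2→F3 = perfect fifth.
The largest is Bb2 to F3, a perfect fifth (7 semitones).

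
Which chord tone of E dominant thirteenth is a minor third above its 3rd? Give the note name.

The chord tones of E dominant thirteenth are E–G#–B–D–F#–C#.
The 3rd is G#. A minor third above G# is B.
B is the chord's 5th.

B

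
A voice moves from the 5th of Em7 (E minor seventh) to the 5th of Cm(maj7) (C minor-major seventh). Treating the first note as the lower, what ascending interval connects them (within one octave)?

The 5th of Em7 (E minor seventh) is B; the 5th of Cm(maj7) (C minor-major seventh) is G.
6 letter names make it a sixth; at 8 semitones (a half step narrower than major) the quality is minor.

minor sixth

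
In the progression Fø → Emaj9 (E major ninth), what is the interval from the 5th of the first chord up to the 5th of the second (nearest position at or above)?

The 5th of Fø is Cb; the 5th of Emaj9 (E major ninth) is B.
Cb up to B is 12 semitones, a half step wider than a major seventh, so the interval is augmented.

augmented seventh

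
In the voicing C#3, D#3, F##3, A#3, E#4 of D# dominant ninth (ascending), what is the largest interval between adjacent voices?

P5

Adjacent intervals: C#3→D#3 = major second; D#3→F##3 = major third; F##3→A#3 = minor third; A#3→E#4 = perfect fifth.
The largest is A#3 to E#4, a perfect fifth (7 semitones).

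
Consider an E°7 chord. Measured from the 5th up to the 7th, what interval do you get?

minor third

The chord tones of E°7 (E diminished seventh) are E, G, B♭, D♭.
That puts B♭ below D♭.
3 letter names make it a third; at 3 semitones (a half step narrower than major) the quality is minor.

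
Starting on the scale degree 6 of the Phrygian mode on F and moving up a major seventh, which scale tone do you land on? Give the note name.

The scale is F G♭ A♭ B♭ C D♭ E♭.
The scale degree 6 is D♭; a major seventh above that is C — scale degree 5.

C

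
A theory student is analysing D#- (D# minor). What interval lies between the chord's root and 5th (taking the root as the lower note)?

D#min: D# F# A#.
So we need the interval from D# up to A#.
D# up to A# spans 5 letter names and 7 semitones — a perfect fifth.

perfect 5th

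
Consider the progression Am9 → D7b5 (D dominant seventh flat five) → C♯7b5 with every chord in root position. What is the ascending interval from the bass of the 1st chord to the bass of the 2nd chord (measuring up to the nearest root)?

perfect 4th

The roots are A and D.
From A to D is 5 semitones, exactly the perfect fourth.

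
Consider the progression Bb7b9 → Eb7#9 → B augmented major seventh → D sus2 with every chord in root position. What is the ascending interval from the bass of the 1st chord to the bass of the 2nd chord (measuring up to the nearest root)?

The roots are Bb and Eb.
From Bb to Eb is 5 semitones, exactly the perfect fourth.

perfect fourth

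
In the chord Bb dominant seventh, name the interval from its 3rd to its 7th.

Spelling the chord: Bb-D-F-Ab.
The 3rd is D and the 7th is Ab.
From D to Ab: 6 semitones over a fifth = diminished.
That tritone between 3rd and 7th is what gives the dominant seventh its pull toward resolution.

diminished fifth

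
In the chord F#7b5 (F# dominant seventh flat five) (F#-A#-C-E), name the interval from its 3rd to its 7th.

diminished 5th

3rd = A#; 7th = E.
From A# to E: 6 semitones over a fifth = diminished.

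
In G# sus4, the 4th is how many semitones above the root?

5

Spelling the chord: G# C# D#.
G# to C# is a perfect fourth: 5 semitones.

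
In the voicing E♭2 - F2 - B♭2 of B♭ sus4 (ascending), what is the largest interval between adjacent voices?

Adjacent intervals: E♭2→F2 = major second; F2→B♭2 = perfect fourth.
The largest is F2 to B♭2, a perfect fourth (5 semitones).

P4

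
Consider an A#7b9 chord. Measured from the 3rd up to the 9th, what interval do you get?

A#7b9: A#–C##–E#–G#–B.
3rd = C##; 9th = B.
From C## to B: 9 semitones over a seventh = diminished.

diminished seventh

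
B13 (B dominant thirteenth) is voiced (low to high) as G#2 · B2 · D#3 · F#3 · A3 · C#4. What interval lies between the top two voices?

Those voices are A3 and C#4.
Counting 3 letters and 4 half steps from A gives a major third.

major 3rd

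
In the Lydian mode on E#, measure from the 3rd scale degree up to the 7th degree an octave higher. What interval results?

perfect 12th

Spelling the Lydian mode on E#: E# F## G## A## B# C## D##.
3rd scale degree = G##; 7th degree (up an octave) = D##.
Counting 12 letters and 19 half steps from G## gives a perfect twelfth.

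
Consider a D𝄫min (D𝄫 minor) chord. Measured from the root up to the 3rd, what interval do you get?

minor 3rd

D𝄫- (D𝄫 minor) is spelled D𝄫–F𝄫–A𝄫.
That puts D𝄫 below F𝄫.
3 letter names make it a third; at 3 semitones (a half step narrower than major) the quality is minor.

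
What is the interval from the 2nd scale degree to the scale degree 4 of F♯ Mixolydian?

minor third

Spelling F♯ Mixolydian: F♯ G♯ A♯ B C♯ D♯ E.
That puts G♯ below B.
From G♯ to B: 3 semitones over a third = minor.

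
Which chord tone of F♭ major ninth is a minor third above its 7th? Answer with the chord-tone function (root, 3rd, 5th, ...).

F♭maj9 is spelled F♭-A♭-C♭-E♭-G♭.
The 7th is E♭. A minor third above E♭ is G♭.
G♭ is the chord's 9th.

9th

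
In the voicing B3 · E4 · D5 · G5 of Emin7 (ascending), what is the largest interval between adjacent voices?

m7

Adjacent intervals: B3→E4 = perfect fourth; E4→D5 = minor seventh; D5→G5 = perfect fourth.
The largest is E4 to D5, a minor seventh (10 semitones).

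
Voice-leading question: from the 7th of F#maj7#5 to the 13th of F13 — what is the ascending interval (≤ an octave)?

The 7th of F#maj7#5 is E#; the 13th of F13 is D.
7 letter names make it a seventh; at 9 semitones (a whole step narrower than major) the quality is diminished.

diminished seventh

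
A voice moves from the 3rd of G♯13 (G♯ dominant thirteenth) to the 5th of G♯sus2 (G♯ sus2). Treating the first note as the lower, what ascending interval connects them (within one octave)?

minor third

The 3rd of G♯13 (G♯ dominant thirteenth) is B♯; the 5th of G♯sus2 (G♯ sus2) is D♯.
From B♯ to D♯: 3 semitones over a third = minor.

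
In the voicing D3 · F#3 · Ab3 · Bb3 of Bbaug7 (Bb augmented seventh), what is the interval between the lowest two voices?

Those voices are D3 and F#3.
Counting 3 letters and 4 half steps from D gives a major third.

major third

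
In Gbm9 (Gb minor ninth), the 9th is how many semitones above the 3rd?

Spelling the chord: Gb-Bbb-Db-Fb-Ab.
Bbb to Ab is a major seventh: 11 semitones.

11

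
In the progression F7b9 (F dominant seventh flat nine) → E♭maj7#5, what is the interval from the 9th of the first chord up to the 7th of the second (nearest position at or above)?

The 9th of F7b9 (F dominant seventh flat nine) is G♭; the 7th of E♭maj7#5 is D.
G♭ up to D is 8 semitones, a half step wider than a perfect fifth, so the interval is augmented.

A5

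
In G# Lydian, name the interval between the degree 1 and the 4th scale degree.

augmented fourth

Spelling G# Lydian: G# A# B# C## D# E# F##.
That puts G# below C##.
4 letter names make it a fourth; at 6 semitones (a half step wider than perfect) the quality is augmented.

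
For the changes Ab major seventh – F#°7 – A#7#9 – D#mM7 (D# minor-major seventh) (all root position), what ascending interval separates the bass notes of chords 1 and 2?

The roots are Ab and F#.
Ab up to F# is 10 semitones, a half step wider than a major sixth, so the interval is augmented.

augmented sixth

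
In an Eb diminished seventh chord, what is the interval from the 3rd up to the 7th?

The chord tones of Ebdim7 are Eb Gb Bbb Dbb.
The 3rd is Gb and the 7th is Dbb.
Gb up to Dbb is 6 semitones, a half step narrower than a perfect fifth, so the interval is diminished.

d5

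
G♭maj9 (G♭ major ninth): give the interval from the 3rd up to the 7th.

P5

Spelling the chord: G♭-B♭-D♭-F-A♭.
So we need the interval from B♭ up to F.
Counting 5 letters and 7 half steps from B♭ gives a perfect fifth.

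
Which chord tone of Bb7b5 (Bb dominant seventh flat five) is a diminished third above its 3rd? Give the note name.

Fb

Bb7b5 (Bb dominant seventh flat five) is spelled Bb D Fb Ab.
The 3rd is D. A diminished third above D is Fb.
Fb is the chord's 5th.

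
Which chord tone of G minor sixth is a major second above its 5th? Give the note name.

The chord tones of Gmin6 (G minor sixth) are G-Bb-D-E.
The 5th is D. A major second above D is E.
E is the chord's 6th.

E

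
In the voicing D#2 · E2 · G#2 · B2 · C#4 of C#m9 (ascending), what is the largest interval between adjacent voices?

major 9th

Adjacent intervals: D#2→E2 = minor second; E2→G#2 = major third; G#2→B2 = minor third; B2→C#4 = major ninth.
The largest is B2 to C#4, a major ninth (14 semitones).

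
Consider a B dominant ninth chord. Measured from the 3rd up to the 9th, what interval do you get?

minor 7th

B dominant ninth: B, D#, F#, A, C#.
That puts D# below C#.
7 letter names make it a seventh; at 10 semitones (a half step narrower than major) the quality is minor.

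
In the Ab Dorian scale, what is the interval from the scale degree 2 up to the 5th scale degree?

P4

Ab dorian: Ab Bb Cb Db Eb F Gb.
The scale degree 2 is Bb and the 5th scale degree is Eb.
Bb up to Eb spans 4 letter names and 5 semitones — a perfect fourth.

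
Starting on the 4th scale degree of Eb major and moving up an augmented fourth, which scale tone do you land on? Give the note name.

The scale is Eb F G Ab Bb C D.
The 4th scale degree is Ab; an augmented fourth above that is D — scale degree 7.

D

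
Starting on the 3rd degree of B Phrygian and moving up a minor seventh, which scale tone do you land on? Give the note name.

C

The scale is B C D E F# G A.
The 3rd degree is D; a minor seventh above that is C — scale degree 2.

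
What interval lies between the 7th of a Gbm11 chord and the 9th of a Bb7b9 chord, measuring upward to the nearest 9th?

Gbm11 has Fb as its 7th, and Bb7b9 has Cb as its 9th.
Counting 5 letters and 7 half steps from Fb gives a perfect fifth.

P5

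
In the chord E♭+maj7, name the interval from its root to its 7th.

major 7th

The chord tones of E♭ augmented major seventh are E♭-G-B-D.
That puts E♭ below D.
From E♭ to D is 11 semitones, exactly the major seventh.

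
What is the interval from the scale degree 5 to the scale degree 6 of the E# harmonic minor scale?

minor 2nd

The scale runs E# F## G# A# B# C# D##.
That puts B# below C#.
2 letter names make it a second; at 1 semitone (a half step narrower than major) the quality is minor.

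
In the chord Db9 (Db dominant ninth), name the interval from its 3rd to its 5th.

minor 3rd

The chord tones of Db dominant ninth are Db–F–Ab–Cb–Eb.
That puts F below Ab.
From F to Ab: 3 semitones over a third = minor.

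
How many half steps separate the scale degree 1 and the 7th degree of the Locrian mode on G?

The scale is G A♭ B♭ C D♭ E♭ F.
G up to F is a minor seventh — 10 semitones.

10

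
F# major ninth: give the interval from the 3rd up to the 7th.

perfect fifth

Spelling the chord: F# A# C# E# G#.
The 3rd is A# and the 7th is E#.
From A# to E# is 7 semitones, exactly the perfect fifth.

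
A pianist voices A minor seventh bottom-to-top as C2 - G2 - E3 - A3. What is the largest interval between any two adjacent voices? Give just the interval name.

major sixth

Adjacent intervals: C2→G2 = perfect fifth; G2→E3 = major sixth; E3→A3 = perfect fourth.
The largest is G2 to E3, a major sixth (9 semitones).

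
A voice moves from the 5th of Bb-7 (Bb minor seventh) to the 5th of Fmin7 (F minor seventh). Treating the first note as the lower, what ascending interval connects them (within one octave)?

perfect fifth

Bb-7 (Bb minor seventh) has F as its 5th, and Fmin7 (F minor seventh) has C as its 5th.
From F to C is 7 semitones, exactly the perfect fifth.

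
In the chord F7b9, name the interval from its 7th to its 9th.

Spelling the chord: F A C E♭ G♭.
That puts E♭ below G♭.
3 letter names make it a third; at 3 semitones (a half step narrower than major) the quality is minor.

minor 3rd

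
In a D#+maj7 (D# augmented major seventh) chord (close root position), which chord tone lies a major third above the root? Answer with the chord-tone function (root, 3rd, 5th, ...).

3rd

D#+maj7 is spelled D#, F##, A##, C##.
The root is D#. A major third above D# is F##.
F## is the chord's 3rd.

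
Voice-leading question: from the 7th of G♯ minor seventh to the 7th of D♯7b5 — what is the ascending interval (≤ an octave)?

perfect 5th

G♯ minor seventh has F♯ as its 7th, and D♯7b5 has C♯ as its 7th.
F♯ up to C♯ spans 5 letter names and 7 semitones — a perfect fifth.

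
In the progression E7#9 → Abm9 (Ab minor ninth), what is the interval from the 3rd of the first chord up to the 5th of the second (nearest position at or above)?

diminished sixth

E7#9 has G# as its 3rd, and Abm9 (Ab minor ninth) has Eb as its 5th.
From G# to Eb: 7 semitones over a sixth = diminished.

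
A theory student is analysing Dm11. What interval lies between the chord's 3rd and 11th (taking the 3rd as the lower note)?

Spelling the chord: D F A C E G.
The 3rd is F and the 11th is G.
F up to G spans 9 letter names and 14 semitones — a major ninth.

major 9th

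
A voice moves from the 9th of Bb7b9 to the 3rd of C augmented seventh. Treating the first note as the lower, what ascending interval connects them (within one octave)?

augmented third

Bb7b9 has Cb as its 9th, and C augmented seventh has E as its 3rd.
From Cb to E: 5 semitones over a third = augmented.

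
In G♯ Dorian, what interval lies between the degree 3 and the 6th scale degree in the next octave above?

A11

The scale runs G♯ A♯ B C♯ D♯ E♯ F♯.
That puts B below E♯.
11 letter names make it an eleventh; at 18 semitones (a half step wider than perfect) the quality is augmented.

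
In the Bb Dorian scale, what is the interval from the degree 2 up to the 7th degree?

Spelling the Bb Dorian scale: Bb C Db Eb F G Ab.
So we need the interval from C up to Ab.
From C to Ab: 8 semitones over a sixth = minor.

minor 6th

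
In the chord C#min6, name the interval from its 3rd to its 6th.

augmented fourth

C# minor sixth is spelled C#, E, G#, A#.
That puts E below A#.
4 letter names make it a fourth; at 6 semitones (a half step wider than perfect) the quality is augmented.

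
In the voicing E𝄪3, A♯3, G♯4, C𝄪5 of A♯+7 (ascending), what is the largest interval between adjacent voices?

m7

Adjacent intervals: E𝄪3→A♯3 = diminished fourth; A♯3→G♯4 = minor seventh; G♯4→C𝄪5 = augmented fourth.
The largest is A♯3 to G♯4, a minor seventh (10 semitones).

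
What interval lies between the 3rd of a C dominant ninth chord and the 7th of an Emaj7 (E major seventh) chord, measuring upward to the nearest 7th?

C dominant ninth has E as its 3rd, and Emaj7 (E major seventh) has D# as its 7th.
From E to D# is 11 semitones, exactly the major seventh.

major seventh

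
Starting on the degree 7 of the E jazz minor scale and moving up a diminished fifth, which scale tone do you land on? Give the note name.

A

The scale is E F# G A B C# D#.
The degree 7 is D#; a diminished fifth above that is A — scale degree 4.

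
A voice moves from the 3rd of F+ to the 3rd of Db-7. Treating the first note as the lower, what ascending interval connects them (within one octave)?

diminished sixth

The 3rd of F+ is A; the 3rd of Db-7 is Fb.
From A to Fb: 7 semitones over a sixth = diminished.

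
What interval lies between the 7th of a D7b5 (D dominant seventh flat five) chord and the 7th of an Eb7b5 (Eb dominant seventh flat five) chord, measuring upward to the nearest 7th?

minor second

The 7th of D7b5 (D dominant seventh flat five) is C; the 7th of Eb7b5 (Eb dominant seventh flat five) is Db.
2 letter names make it a second; at 1 semitone (a half step narrower than major) the quality is minor.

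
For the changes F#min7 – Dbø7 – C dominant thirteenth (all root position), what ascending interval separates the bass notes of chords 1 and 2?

diminished sixth

The roots are F# and Db.
From F# to Db: 7 semitones over a sixth = diminished.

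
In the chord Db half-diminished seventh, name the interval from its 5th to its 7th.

major 3rd

Spelling the chord: Db Fb Abb Cb.
The 5th is Abb and the 7th is Cb.
Counting 3 letters and 4 half steps from Abb gives a major third.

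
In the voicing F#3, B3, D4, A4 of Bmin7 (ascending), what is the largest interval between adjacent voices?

Adjacent intervals: F#3→B3 = perfect fourth; B3→D4 = minor third; D4→A4 = perfect fifth.
The largest is D4 to A4, a perfect fifth (7 semitones).

perfect 5th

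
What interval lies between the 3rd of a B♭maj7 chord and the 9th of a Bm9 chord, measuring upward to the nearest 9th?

major seventh

B♭maj7 has D as its 3rd, and Bm9 has C♯ as its 9th.
D up to C♯ spans 7 letter names and 11 semitones — a major seventh.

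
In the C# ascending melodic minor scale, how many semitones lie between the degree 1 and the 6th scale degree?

The scale is C# D# E F# G# A# B#.
C# up to A# is a major sixth — 9 semitones.

9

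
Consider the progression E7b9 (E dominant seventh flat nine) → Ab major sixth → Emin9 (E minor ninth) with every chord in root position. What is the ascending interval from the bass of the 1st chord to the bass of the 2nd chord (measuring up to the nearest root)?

The roots are E and Ab.
From E to Ab: 4 semitones over a fourth = diminished.

diminished fourth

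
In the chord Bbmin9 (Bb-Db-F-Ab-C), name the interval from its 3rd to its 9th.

major 7th

The 3rd is Db and the 9th is C.
From Db to C is 11 semitones, exactly the major seventh.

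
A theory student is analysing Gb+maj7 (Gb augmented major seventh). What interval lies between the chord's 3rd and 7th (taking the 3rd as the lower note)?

perfect fifth

Gb+maj7: Gb-Bb-D-F.
So we need the interval from Bb up to F.
From Bb to F is 7 semitones, exactly the perfect fifth.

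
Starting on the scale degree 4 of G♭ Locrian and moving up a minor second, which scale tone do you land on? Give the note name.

Dbb

The scale is G♭ A𝄫 B𝄫 C♭ D𝄫 E𝄫 F♭.
The scale degree 4 is C♭; a minor second above that is D𝄫 — scale degree 5.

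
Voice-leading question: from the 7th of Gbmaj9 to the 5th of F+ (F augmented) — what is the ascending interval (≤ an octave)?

augmented fifth

Gbmaj9 has F as its 7th, and F+ (F augmented) has C# as its 5th.
From F to C#: 8 semitones over a fifth = augmented.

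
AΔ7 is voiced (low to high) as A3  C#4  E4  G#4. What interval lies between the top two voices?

Those voices are E4 and G#4.
From E to G# is 4 semitones, exactly the major third.

major third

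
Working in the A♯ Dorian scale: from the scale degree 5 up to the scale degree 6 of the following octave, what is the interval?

The scale runs A♯ B♯ C♯ D♯ E♯ F𝄪 G♯.
The scale degree 5 is E♯ and the 6th degree (up an octave) is F𝄪.
Counting 9 letters and 14 half steps from E♯ gives a major ninth.

major 9th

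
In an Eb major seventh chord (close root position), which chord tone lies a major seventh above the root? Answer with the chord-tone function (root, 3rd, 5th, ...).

The chord tones of EbΔ7 (Eb major seventh) are Eb G Bb D.
The root is Eb. A major seventh above Eb is D.
D is the chord's 7th.

7th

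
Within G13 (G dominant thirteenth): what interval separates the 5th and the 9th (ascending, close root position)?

P5

Spelling the chord: G, B, D, F, A, E.
So we need the interval from D up to A.
D up to A spans 5 letter names and 7 semitones — a perfect fifth.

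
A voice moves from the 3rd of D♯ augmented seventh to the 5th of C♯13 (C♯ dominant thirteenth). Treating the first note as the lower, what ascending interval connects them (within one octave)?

minor second

The 3rd of D♯ augmented seventh is F𝄪; the 5th of C♯13 (C♯ dominant thirteenth) is G♯.
From F𝄪 to G♯: 1 semitone over a second = minor.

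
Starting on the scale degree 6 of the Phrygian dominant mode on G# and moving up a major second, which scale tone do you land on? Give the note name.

The scale is G# A B# C# D# E F#.
The scale degree 6 is E; a major second above that is F# — scale degree 7.

F#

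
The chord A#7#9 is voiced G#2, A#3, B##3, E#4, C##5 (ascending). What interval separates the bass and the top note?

The outer voices are G#2 and C##5.
G# up to C## is 30 semitones, a half step wider than a perfect 18th, so the interval is augmented.

A18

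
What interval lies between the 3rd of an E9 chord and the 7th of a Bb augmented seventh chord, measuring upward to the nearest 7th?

The 3rd of E9 is G#; the 7th of Bb augmented seventh is Ab.
2 letter names make it a second; at 0 semitones (a whole step narrower than major) the quality is diminished.

d2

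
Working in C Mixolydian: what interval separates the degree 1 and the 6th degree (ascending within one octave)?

major sixth

Spelling C Mixolydian: C D E F G A Bb.
Degree 1 = C; scale degree 6 = A.
Counting 6 letters and 9 half steps from C gives a major sixth.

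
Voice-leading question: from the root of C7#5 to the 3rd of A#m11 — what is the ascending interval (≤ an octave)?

augmented 1st

C7#5 has C as its root, and A#m11 has C# as its 3rd.
C up to C# is 1 semitone, a half step wider than a perfect unison, so the interval is augmented.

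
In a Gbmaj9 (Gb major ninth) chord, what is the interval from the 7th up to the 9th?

m3

Gbmaj9: Gb Bb Db F Ab.
That puts F below Ab.
F up to Ab is 3 semitones, a half step narrower than a major third, so the interval is minor.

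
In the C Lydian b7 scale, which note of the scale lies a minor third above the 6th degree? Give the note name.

C

The scale is C D E F# G A Bb.
The 6th degree is A; a minor third above that is C — scale degree 1.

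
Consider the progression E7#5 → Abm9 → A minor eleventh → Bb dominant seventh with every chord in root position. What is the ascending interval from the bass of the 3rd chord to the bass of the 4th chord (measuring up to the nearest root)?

minor 2nd

The roots are A and Bb.
A up to Bb is 1 semitone, a half step narrower than a major second, so the interval is minor.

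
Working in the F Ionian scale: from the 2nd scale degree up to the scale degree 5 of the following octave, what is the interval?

Spelling the F Ionian scale: F G A B♭ C D E.
So we need the interval from G up to C.
G up to C spans 11 letter names and 17 semitones — a perfect eleventh.

perfect eleventh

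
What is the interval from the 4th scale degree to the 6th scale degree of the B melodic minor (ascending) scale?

major third

Spelling the B melodic minor (ascending) scale: B C♯ D E F♯ G♯ A♯.
4th scale degree = E; 6th degree = G♯.
E up to G♯ spans 3 letter names and 4 semitones — a major third.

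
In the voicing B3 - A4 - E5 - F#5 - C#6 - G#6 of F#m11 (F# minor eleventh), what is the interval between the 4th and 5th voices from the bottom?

Those voices are F#5 and C#6.
F# up to C# spans 5 letter names and 7 semitones — a perfect fifth.

perfect 5th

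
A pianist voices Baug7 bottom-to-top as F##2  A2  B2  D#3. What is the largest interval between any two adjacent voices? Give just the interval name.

Adjacent intervals: F##2→A2 = diminished third; A2→B2 = major second; B2→D#3 = major third.
The largest is B2 to D#3, a major third (4 semitones).

M3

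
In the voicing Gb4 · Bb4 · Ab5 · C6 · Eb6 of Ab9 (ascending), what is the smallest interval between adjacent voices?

Adjacent intervals: Gb4→Bb4 = major third; Bb4→Ab5 = minor seventh; Ab5→C6 = major third; C6→Eb6 = minor third.
The smallest is C6 to Eb6, a minor third (3 semitones).

minor third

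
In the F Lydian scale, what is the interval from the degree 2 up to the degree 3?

F lydian: F G A B C D E.
That puts G below A.
G up to A spans 2 letter names and 2 semitones — a major second.

major second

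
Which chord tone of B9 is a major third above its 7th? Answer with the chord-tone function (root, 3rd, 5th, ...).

The chord tones of B dominant ninth are B, D♯, F♯, A, C♯.
The 7th is A. A major third above A is C♯.
C♯ is the chord's 9th.

9th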